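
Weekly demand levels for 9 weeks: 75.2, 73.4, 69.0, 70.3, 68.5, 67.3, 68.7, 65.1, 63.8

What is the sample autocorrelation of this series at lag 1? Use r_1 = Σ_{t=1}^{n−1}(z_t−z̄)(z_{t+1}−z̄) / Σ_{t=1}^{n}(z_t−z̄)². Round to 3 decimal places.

0.471

Mean z̄ = (75.2 + 73.4 + 69.0 + 70.3 + 68.5 + 67.3 + 68.7 + 65.1 + 63.8)/9 = 69.0333
Numerator Σ_{t=1}^{8}(z_t−z̄)(z_{t+1}−z̄) = 49.4622
Denominator Σ(z_t−z̄)² = 104.9600
r_1 = 49.4622 / 104.9600 = 0.471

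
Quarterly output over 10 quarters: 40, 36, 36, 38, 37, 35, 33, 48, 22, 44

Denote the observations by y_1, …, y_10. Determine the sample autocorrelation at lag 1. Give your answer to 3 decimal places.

Mean ȳ = (40 + 36 + 36 + 38 + 37 + 35 + 33 + 48 + 22 + 44)/10 = 36.9000
Numerator Σ_{t=1}^{9}(y_t−ȳ)(y_{t+1}−ȳ) = -310.1100
Denominator Σ(y_t−ȳ)² = 426.9000
r_1 = -310.1100 / 426.9000 = -0.726

-0.726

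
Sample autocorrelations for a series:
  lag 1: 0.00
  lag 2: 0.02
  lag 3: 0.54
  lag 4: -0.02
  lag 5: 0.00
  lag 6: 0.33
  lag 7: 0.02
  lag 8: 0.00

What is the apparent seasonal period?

3

The largest autocorrelation is r_3 = 0.54, with a weaker echo at lag 6 (0.33); the remaining lags stay at or below 0.02.
The dominant spike at lag 3 indicates a seasonal period of 3.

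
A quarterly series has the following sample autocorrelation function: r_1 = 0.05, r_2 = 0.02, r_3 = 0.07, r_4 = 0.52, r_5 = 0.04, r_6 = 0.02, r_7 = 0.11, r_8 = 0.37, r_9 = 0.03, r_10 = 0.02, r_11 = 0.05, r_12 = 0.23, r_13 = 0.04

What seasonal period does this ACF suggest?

4

The largest autocorrelation is r_4 = 0.52, with weaker echoes at lags 8 (0.37) and 12 (0.23); the remaining lags stay at or below 0.11.
The dominant spike at lag 4 indicates a seasonal period of 4.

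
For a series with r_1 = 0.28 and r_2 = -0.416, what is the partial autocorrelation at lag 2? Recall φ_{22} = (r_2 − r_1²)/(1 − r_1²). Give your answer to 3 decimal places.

-0.536

φ_{22} = (r_2 − r_1²) / (1 − r_1²)
r_1² = (0.28)² = 0.0784
Numerator = -0.416 − 0.0784 = -0.4944; denominator = 1 − 0.0784 = 0.9216
φ_{22} = -0.4944 / 0.9216 = -0.536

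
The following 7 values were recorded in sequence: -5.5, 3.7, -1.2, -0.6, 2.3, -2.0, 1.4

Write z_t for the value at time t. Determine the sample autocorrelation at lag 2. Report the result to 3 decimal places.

Mean z̄ = (-5.5 + 3.7 − 1.2 − 0.6 + 2.3 − 2.0 + 1.4)/7 = -0.2714
Σ(z_t−z̄)(z_{t+2}−z̄) = (4.8551) + (-1.3049) + (-2.3878) + (0.5680) + (4.2980) = 6.0284
Denominator Σ(z_t−z̄)² = 56.4743
r_2 = 6.0284 / 56.4743 = 0.107

0.107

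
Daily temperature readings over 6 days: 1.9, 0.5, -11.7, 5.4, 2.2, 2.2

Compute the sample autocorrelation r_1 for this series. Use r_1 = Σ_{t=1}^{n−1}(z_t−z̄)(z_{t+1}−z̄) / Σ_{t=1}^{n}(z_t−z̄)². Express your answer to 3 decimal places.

Mean z̄ = (1.9 + 0.5 − 11.7 + 5.4 + 2.2 + 2.2)/6 = 0.0833
Deviations from mean: 1.8167, 0.4167, -11.7833, 5.3167, 2.1167, 2.1167
Numerator Σ_{t=1}^{5}(z_t−z̄)(z_{t+1}−z̄) = -51.0669
Denominator Σ(z_t−z̄)² = 179.5483
r_1 = -51.0669 / 179.5483 = -0.284

-0.284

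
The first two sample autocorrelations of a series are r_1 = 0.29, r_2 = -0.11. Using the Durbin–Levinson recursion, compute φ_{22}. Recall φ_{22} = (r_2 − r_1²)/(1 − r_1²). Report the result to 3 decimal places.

φ_{22} = (r_2 − r_1²) / (1 − r_1²)
r_1² = (0.29)² = 0.0841
Numerator = -0.11 − 0.0841 = -0.1941; denominator = 1 − 0.0841 = 0.9159
φ_{22} = -0.1941 / 0.9159 = -0.212

-0.212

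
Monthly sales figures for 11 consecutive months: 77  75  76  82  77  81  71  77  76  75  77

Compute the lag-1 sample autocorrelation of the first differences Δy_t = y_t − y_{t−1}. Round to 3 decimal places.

First differences Δy: -2, 1, 6, -5, 4, -10, 6, -1, -1, 2
Mean of differences = 0.0000
Numerator Σ(Δy_t−Δȳ)(Δy_{t+1}−Δȳ) = -153.0000
Denominator Σ(Δy_t−Δȳ)² = 224.0000
r_1(Δy) = -153.0000 / 224.0000 = -0.683

-0.683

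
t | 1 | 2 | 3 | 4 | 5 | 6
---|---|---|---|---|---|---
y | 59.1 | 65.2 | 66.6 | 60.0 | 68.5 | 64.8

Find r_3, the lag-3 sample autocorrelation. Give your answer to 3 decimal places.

Mean ȳ = (59.1 + 65.2 + 66.6 + 60.0 + 68.5 + 64.8)/6 = 64.0333
Σ(y_t−ȳ)(y_{t+3}−ȳ) = (19.8978) + (5.2111) + (1.9678) = 27.0767
Denominator Σ(y_t−ȳ)² = 69.0933
r_3 = 27.0767 / 69.0933 = 0.392

0.392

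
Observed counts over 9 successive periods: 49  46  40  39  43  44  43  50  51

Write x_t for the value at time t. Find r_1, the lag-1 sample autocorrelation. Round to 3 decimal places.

Mean x̄ = (49 + 46 + 40 + 39 + 43 + 44 + 43 + 50 + 51)/9 = 45.0000
Numerator Σ_{t=1}^{8}(x_t−x̄)(x_{t+1}−x̄) = 65.0000
Denominator Σ(x_t−x̄)² = 148.0000
r_1 = 65.0000 / 148.0000 = 0.439

0.439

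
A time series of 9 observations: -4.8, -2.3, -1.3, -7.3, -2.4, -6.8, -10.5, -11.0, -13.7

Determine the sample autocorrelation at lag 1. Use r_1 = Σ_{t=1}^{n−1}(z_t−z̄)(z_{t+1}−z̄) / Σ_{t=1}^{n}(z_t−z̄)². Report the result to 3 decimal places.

0.475

Mean z̄ = (-4.8 − 2.3 − 1.3 − 7.3 − 2.4 − 6.8 − 10.5 − 11.0 − 13.7)/9 = -6.6778
Numerator Σ_{t=1}^{8}(z_t−z̄)(z_{t+1}−z̄) = 72.5717
Denominator Σ(z_t−z̄)² = 152.9156
r_1 = 72.5717 / 152.9156 = 0.475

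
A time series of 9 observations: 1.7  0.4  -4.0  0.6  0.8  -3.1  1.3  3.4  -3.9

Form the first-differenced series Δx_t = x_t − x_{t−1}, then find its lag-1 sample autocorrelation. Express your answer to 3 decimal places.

First differences Δx: -1.3, -4.4, 4.6, 0.2, -3.9, 4.4, 2.1, -7.3
Mean of differences = -0.7000
Numerator Σ(Δx_t−Δx̄)(Δx_{t+1}−Δx̄) = -36.0200
Denominator Σ(Δx_t−Δx̄)² = 130.6000
r_1(Δx) = -36.0200 / 130.6000 = -0.276

-0.276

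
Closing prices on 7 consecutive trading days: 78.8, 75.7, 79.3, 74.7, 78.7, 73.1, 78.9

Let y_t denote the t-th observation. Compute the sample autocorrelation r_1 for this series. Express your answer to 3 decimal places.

-0.765

Mean ȳ = (78.8 + 75.7 + 79.3 + 74.7 + 78.7 + 73.1 + 78.9)/7 = 77.0286
Σ(y_t−ȳ)(y_{t+1}−ȳ) = (-2.3535) + (-3.0178) + (-5.2892) + (-3.8920) + (-6.5663) + (-7.3520) = -28.4708
Denominator Σ(y_t−ȳ)² = 37.2143
r_1 = -28.4708 / 37.2143 = -0.765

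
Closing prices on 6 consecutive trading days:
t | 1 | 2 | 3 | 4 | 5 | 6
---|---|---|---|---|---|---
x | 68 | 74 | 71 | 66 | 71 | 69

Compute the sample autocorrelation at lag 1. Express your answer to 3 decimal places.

Mean x̄ = (68 + 74 + 71 + 66 + 71 + 69)/6 = 69.8333
Deviations from mean: -1.8333, 4.1667, 1.1667, -3.8333, 1.1667, -0.8333
Numerator Σ_{t=1}^{5}(x_t−x̄)(x_{t+1}−x̄) = -12.6944
Denominator Σ(x_t−x̄)² = 38.8333
r_1 = -12.6944 / 38.8333 = -0.327

-0.327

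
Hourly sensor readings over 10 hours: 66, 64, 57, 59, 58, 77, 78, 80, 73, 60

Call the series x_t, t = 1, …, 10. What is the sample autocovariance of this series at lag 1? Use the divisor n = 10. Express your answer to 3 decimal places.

Mean x̄ = (66 + 64 + 57 + 59 + 58 + 77 + 78 + 80 + 73 + 60)/10 = 67.2000
Σ_{t=1}^{9}(x_t−x̄)(x_{t+1}−x̄) = 381.9600
γ_1 = 381.9600 / 10 = 38.196

38.196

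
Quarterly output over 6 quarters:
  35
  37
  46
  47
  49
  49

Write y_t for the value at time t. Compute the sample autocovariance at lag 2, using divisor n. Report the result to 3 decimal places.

Mean ȳ = (35 + 37 + 46 + 47 + 49 + 49)/6 = 43.8333
Deviations: -8.8333, -6.8333, 2.1667, 3.1667, 5.1667, 5.1667
Σ_{t=1}^{4}(y_t−ȳ)(y_{t+2}−ȳ) = -13.2222
γ_2 = -13.2222 / 6 = -2.204

-2.204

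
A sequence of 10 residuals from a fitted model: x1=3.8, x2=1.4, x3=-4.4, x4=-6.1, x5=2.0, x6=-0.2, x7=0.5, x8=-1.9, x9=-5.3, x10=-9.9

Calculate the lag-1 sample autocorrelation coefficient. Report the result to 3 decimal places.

Mean x̄ = (3.8 + 1.4 − 4.4 − 6.1 + 2.0 − 0.2 + 0.5 − 1.9 − 5.3 − 9.9)/10 = -2.0100
Numerator Σ_{t=1}^{9}(x_t−x̄)(x_{t+1}−x̄) = 42.7099
Denominator Σ(x_t−x̄)² = 166.5690
r_1 = 42.7099 / 166.5690 = 0.256

0.256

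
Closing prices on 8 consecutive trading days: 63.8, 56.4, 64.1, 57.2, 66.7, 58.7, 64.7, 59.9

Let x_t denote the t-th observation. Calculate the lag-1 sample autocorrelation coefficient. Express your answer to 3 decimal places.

-0.837

Mean x̄ = (63.8 + 56.4 + 64.1 + 57.2 + 66.7 + 58.7 + 64.7 + 59.9)/8 = 61.4375
Deviations from mean: 2.3625, -5.0375, 2.6625, -4.2375, 5.2625, -2.7375, 3.2625, -1.5375
Σ(x_t−x̄)(x_{t+1}−x̄) = (-11.9011) + (-13.4123) + (-11.2823) + (-22.2998) + (-14.4061) + (-8.9311) + (-5.0161) = -87.2489
Denominator Σ(x_t−x̄)² = 104.1988
r_1 = -87.2489 / 104.1988 = -0.837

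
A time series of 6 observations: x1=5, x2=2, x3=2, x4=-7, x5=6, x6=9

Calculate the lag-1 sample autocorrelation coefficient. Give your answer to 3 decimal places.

Mean x̄ = (5 + 2 + 2 − 7 + 6 + 9)/6 = 2.8333
Deviations from mean: 2.1667, -0.8333, -0.8333, -9.8333, 3.1667, 6.1667
Σ(x_t−x̄)(x_{t+1}−x̄) = (-1.8056) + (0.6944) + (8.1944) + (-31.1389) + (19.5278) = -4.5278
Denominator Σ(x_t−x̄)² = 150.8333
r_1 = -4.5278 / 150.8333 = -0.030

-0.030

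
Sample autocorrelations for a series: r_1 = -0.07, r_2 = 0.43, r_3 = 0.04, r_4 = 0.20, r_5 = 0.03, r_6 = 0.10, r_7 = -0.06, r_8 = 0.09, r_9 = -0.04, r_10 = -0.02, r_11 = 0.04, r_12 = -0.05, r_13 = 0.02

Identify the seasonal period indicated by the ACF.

The largest autocorrelation is r_2 = 0.43, with a weaker echo at lag 4 (0.20); the remaining lags stay at or below 0.10.
The dominant spike at lag 2 indicates a seasonal period of 2.

2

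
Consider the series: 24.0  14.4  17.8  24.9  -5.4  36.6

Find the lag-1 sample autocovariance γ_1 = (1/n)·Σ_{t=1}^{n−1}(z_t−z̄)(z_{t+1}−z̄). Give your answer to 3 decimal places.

-100.821

Mean z̄ = (24.0 + 14.4 + 17.8 + 24.9 − 5.4 + 36.6)/6 = 18.7167
Σ_{t=1}^{5}(z_t−z̄)(z_{t+1}−z̄) = -604.9253
γ_1 = -604.9253 / 6 = -100.821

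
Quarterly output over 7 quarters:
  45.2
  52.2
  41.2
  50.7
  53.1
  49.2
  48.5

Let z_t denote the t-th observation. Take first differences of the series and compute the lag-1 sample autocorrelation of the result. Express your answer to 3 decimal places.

-0.586

First differences Δz: 7.0, -11.0, 9.5, 2.4, -3.9, -0.7
Mean of differences = 0.5500
Numerator Σ(Δz_t−Δz̄)(Δz_{t+1}−Δz̄) = -163.9825
Denominator Σ(Δz_t−Δz̄)² = 279.8950
r_1(Δz) = -163.9825 / 279.8950 = -0.586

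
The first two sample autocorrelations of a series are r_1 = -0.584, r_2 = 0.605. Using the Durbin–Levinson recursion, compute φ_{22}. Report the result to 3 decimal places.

0.401

φ_{22} = (r_2 − r_1²) / (1 − r_1²)
r_1² = (-0.584)² = 0.341056
Numerator = 0.605 − 0.3411 = 0.2639; denominator = 1 − 0.3411 = 0.6589
φ_{22} = 0.2639 / 0.6589 = 0.401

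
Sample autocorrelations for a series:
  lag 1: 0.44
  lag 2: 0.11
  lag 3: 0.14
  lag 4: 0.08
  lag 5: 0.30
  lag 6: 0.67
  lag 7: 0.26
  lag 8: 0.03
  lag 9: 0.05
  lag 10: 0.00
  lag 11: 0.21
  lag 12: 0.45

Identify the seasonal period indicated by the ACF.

The largest autocorrelation is r_6 = 0.67, with a weaker echo at lag 12 (0.45); the remaining lags stay at or below 0.44. The elevated value at lag 1 (0.44), dropping to 0.11 at lag 2, reflects decaying short-term dependence rather than seasonality.
The dominant spike at lag 6 indicates a seasonal period of 6.

6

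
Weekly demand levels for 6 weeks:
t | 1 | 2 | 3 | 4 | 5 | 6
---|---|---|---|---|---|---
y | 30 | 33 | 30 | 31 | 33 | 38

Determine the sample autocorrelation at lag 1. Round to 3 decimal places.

0.071

Mean ȳ = (30 + 33 + 30 + 31 + 33 + 38)/6 = 32.5000
Deviations from mean: -2.5000, 0.5000, -2.5000, -1.5000, 0.5000, 5.5000
Σ(y_t−ȳ)(y_{t+1}−ȳ) = (-1.2500) + (-1.2500) + (3.7500) + (-0.7500) + (2.7500) = 3.2500
Denominator Σ(y_t−ȳ)² = 45.5000
r_1 = 3.2500 / 45.5000 = 0.071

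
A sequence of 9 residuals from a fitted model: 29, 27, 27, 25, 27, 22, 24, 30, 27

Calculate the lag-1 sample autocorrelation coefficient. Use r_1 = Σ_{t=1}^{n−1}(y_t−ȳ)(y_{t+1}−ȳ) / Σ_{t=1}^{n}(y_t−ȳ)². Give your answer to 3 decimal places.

Mean ȳ = (29 + 27 + 27 + 25 + 27 + 22 + 24 + 30 + 27)/9 = 26.4444
Numerator Σ_{t=1}^{8}(y_t−ȳ)(y_{t+1}−ȳ) = 1.8025
Denominator Σ(y_t−ȳ)² = 48.2222
r_1 = 1.8025 / 48.2222 = 0.037

0.037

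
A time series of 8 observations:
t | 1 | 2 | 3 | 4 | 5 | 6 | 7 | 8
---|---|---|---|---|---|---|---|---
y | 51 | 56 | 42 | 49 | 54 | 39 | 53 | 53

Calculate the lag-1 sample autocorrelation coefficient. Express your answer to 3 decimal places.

-0.425

Mean ȳ = (51 + 56 + 42 + 49 + 54 + 39 + 53 + 53)/8 = 49.6250
Deviations from mean: 1.3750, 6.3750, -7.6250, -0.6250, 4.3750, -10.6250, 3.3750, 3.3750
Σ(y_t−ȳ)(y_{t+1}−ȳ) = (8.7656) + (-48.6094) + (4.7656) + (-2.7344) + (-46.4844) + (-35.8594) + (11.3906) = -108.7656
Denominator Σ(y_t−ȳ)² = 255.8750
r_1 = -108.7656 / 255.8750 = -0.425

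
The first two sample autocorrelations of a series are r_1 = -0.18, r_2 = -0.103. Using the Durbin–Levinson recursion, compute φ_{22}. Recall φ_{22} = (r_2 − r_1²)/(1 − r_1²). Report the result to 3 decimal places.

φ_{22} = (r_2 − r_1²) / (1 − r_1²)
r_1² = (-0.18)² = 0.0324
Numerator = -0.103 − 0.0324 = -0.1354; denominator = 1 − 0.0324 = 0.9676
φ_{22} = -0.1354 / 0.9676 = -0.140

-0.140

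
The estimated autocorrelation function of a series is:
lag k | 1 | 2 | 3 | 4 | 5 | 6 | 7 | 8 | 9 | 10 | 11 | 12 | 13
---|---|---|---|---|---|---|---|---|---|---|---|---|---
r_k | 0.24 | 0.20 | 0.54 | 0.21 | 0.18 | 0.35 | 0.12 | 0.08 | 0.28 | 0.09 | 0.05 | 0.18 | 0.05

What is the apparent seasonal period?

3

The largest autocorrelation is r_3 = 0.54, with weaker echoes at lags 6 (0.35) and 9 (0.28); the remaining lags stay at or below 0.24. The elevated value at lag 1 (0.24), dropping to 0.20 at lag 2, reflects decaying short-term dependence rather than seasonality.
The dominant spike at lag 3 indicates a seasonal period of 3.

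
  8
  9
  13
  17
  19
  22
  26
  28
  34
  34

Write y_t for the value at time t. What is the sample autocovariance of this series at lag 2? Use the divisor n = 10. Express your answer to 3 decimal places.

Mean ȳ = (8 + 9 + 13 + 17 + 19 + 22 + 26 + 28 + 34 + 34)/10 = 21.0000
Σ_{t=1}^{8}(y_t−ȳ)(y_{t+2}−ȳ) = 317.0000
γ_2 = 317.0000 / 10 = 31.700

31.700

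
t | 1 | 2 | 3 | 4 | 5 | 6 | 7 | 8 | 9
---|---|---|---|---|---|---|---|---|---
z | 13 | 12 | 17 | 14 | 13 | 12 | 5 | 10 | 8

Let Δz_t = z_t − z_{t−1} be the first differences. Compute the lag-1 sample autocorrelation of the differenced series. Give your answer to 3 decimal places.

First differences Δz: -1, 5, -3, -1, -1, -7, 5, -2
Mean of differences = -0.6250
Numerator Σ(Δz_t−Δz̄)(Δz_{t+1}−Δz̄) = -55.6406
Denominator Σ(Δz_t−Δz̄)² = 111.8750
r_1(Δz) = -55.6406 / 111.8750 = -0.497

-0.497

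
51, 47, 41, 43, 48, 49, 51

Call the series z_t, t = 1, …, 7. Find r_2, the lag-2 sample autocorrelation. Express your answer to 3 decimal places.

Mean z̄ = (51 + 47 + 41 + 43 + 48 + 49 + 51)/7 = 47.1429
Deviations from mean: 3.8571, -0.1429, -6.1429, -4.1429, 0.8571, 1.8571, 3.8571
Σ(z_t−z̄)(z_{t+2}−z̄) = (-23.6939) + (0.5918) + (-5.2653) + (-7.6939) + (3.3061) = -32.7551
Denominator Σ(z_t−z̄)² = 88.8571
r_2 = -32.7551 / 88.8571 = -0.369

-0.369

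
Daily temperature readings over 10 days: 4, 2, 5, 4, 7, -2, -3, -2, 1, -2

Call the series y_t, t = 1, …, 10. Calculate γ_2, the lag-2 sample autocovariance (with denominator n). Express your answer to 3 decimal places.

Mean ȳ = (4 + 2 + 5 + 4 + 7 − 2 − 3 − 2 + 1 − 2)/10 = 1.4000
Σ_{t=1}^{8}(y_t−ȳ)(y_{t+2}−ȳ) = 22.4800
γ_2 = 22.4800 / 10 = 2.248

2.248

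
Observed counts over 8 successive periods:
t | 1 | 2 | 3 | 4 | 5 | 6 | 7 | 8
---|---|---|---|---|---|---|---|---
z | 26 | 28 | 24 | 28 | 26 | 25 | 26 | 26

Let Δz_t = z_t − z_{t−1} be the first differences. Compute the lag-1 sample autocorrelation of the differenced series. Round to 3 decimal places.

First differences Δz: 2, -4, 4, -2, -1, 1, 0
Mean of differences = 0.0000
Numerator Σ(Δz_t−Δz̄)(Δz_{t+1}−Δz̄) = -31.0000
Denominator Σ(Δz_t−Δz̄)² = 42.0000
r_1(Δz) = -31.0000 / 42.0000 = -0.738

-0.738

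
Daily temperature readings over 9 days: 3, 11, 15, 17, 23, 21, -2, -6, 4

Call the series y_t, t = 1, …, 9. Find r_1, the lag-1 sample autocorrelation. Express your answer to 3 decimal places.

Mean ȳ = (3 + 11 + 15 + 17 + 23 + 21 − 2 − 6 + 4)/9 = 9.5556
Numerator Σ_{t=1}^{8}(y_t−ȳ)(y_{t+1}−ȳ) = 426.8025
Denominator Σ(y_t−ȳ)² = 848.2222
r_1 = 426.8025 / 848.2222 = 0.503

0.503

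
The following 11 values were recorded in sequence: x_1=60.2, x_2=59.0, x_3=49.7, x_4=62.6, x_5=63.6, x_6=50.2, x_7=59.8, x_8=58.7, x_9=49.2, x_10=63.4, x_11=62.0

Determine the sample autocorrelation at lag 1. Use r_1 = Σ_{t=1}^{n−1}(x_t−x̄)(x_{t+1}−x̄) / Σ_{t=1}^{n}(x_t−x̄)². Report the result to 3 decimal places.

Mean x̄ = (60.2 + 59.0 + 49.7 + 62.6 + 63.6 + 50.2 + 59.8 + 58.7 + 49.2 + 63.4 + 62.0)/11 = 58.0364
Numerator Σ_{t=1}^{10}(x_t−x̄)(x_{t+1}−x̄) = -106.8504
Denominator Σ(x_t−x̄)² = 314.4055
r_1 = -106.8504 / 314.4055 = -0.340

-0.340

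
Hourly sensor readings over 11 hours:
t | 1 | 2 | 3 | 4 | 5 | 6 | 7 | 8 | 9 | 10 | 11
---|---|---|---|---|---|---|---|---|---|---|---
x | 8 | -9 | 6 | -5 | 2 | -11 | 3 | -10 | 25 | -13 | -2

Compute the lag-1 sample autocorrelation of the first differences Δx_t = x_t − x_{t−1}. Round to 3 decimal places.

-0.790

First differences Δx: -17, 15, -11, 7, -13, 14, -13, 35, -38, 11
Mean of differences = -1.0000
Numerator Σ(Δx_t−Δx̄)(Δx_{t+1}−Δx̄) = -3160.0000
Denominator Σ(Δx_t−Δx̄)² = 3998.0000
r_1(Δx) = -3160.0000 / 3998.0000 = -0.790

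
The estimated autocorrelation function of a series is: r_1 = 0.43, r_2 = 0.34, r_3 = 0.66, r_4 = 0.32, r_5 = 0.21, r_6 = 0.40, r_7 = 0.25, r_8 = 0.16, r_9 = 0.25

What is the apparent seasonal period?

The largest autocorrelation is r_3 = 0.66; the remaining lags stay at or below 0.43. The elevated value at lag 1 (0.43), dropping to 0.34 at lag 2, reflects decaying short-term dependence rather than seasonality.
The dominant spike at lag 3 indicates a seasonal period of 3.

3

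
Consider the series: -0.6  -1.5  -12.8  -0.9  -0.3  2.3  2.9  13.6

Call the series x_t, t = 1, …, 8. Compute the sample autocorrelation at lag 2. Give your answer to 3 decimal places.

Mean x̄ = (-0.6 − 1.5 − 12.8 − 0.9 − 0.3 + 2.3 + 2.9 + 13.6)/8 = 0.3375
Deviations from mean: -0.9375, -1.8375, -13.1375, -1.2375, -0.6375, 1.9625, 2.5625, 13.2625
Σ(x_t−x̄)(x_{t+2}−x̄) = (12.3164) + (2.2739) + (8.3752) + (-2.4286) + (-1.6336) + (26.0277) = 44.9309
Denominator Σ(x_t−x̄)² = 365.0988
r_2 = 44.9309 / 365.0988 = 0.123

0.123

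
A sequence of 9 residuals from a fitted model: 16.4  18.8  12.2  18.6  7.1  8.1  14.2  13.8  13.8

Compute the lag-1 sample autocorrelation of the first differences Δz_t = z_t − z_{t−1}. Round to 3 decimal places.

-0.543

First differences Δz: 2.4, -6.6, 6.4, -11.5, 1.0, 6.1, -0.4, 0.0
Mean of differences = -0.3250
Numerator Σ(Δz_t−Δz̄)(Δz_{t+1}−Δz̄) = -141.2506
Denominator Σ(Δz_t−Δz̄)² = 260.0550
r_1(Δz) = -141.2506 / 260.0550 = -0.543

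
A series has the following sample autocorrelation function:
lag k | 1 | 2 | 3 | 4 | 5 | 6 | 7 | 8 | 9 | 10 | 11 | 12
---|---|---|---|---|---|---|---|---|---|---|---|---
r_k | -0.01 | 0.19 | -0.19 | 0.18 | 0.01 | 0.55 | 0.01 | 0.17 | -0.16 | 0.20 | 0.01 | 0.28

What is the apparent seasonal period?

6

The largest autocorrelation is r_6 = 0.55, with a weaker echo at lag 12 (0.28); the remaining lags stay at or below 0.20.
The dominant spike at lag 6 indicates a seasonal period of 6.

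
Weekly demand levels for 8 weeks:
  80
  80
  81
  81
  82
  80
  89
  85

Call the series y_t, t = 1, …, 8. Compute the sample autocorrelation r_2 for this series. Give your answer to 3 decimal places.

0.012

Mean ȳ = (80 + 80 + 81 + 81 + 82 + 80 + 89 + 85)/8 = 82.2500
Deviations from mean: -2.2500, -2.2500, -1.2500, -1.2500, -0.2500, -2.2500, 6.7500, 2.7500
Numerator Σ_{t=1}^{6}(y_t−ȳ)(y_{t+2}−ȳ) = 0.8750
Denominator Σ(y_t−ȳ)² = 71.5000
r_2 = 0.8750 / 71.5000 = 0.012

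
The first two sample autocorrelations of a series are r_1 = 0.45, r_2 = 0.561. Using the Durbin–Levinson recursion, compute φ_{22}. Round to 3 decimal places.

φ_{22} = (r_2 − r_1²) / (1 − r_1²)
r_1² = (0.45)² = 0.2025
Numerator = 0.561 − 0.2025 = 0.3585; denominator = 1 − 0.2025 = 0.7975
φ_{22} = 0.3585 / 0.7975 = 0.450

0.450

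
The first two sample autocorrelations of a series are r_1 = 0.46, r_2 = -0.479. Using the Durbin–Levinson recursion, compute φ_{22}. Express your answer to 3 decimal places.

-0.876

φ_{22} = (r_2 − r_1²) / (1 − r_1²)
r_1² = (0.46)² = 0.2116
Numerator = -0.479 − 0.2116 = -0.6906; denominator = 1 − 0.2116 = 0.7884
φ_{22} = -0.6906 / 0.7884 = -0.876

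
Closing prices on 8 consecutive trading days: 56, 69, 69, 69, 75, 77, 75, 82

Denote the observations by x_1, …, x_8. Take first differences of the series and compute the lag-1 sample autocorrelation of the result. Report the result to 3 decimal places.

First differences Δx: 13, 0, 0, 6, 2, -2, 7
Mean of differences = 3.7143
Numerator Σ(Δx_t−Δx̄)(Δx_{t+1}−Δx̄) = -42.0816
Denominator Σ(Δx_t−Δx̄)² = 165.4286
r_1(Δx) = -42.0816 / 165.4286 = -0.254

-0.254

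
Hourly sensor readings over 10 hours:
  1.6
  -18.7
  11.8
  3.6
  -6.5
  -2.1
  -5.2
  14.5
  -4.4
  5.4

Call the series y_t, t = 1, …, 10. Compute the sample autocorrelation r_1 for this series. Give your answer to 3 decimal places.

-0.442

Mean ȳ = (1.6 − 18.7 + 11.8 + 3.6 − 6.5 − 2.1 − 5.2 + 14.5 − 4.4 + 5.4)/10 = 0.0000
Numerator Σ_{t=1}^{9}(y_t−ȳ)(y_{t+1}−ȳ) = -369.8900
Denominator Σ(y_t−ȳ)² = 836.9200
r_1 = -369.8900 / 836.9200 = -0.442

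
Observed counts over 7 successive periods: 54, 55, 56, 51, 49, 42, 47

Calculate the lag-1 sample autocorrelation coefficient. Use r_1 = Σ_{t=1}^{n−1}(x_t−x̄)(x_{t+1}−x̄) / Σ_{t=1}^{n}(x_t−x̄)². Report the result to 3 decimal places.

0.567

Mean x̄ = (54 + 55 + 56 + 51 + 49 + 42 + 47)/7 = 50.5714
Numerator Σ_{t=1}^{6}(x_t−x̄)(x_{t+1}−x̄) = 84.9592
Denominator Σ(x_t−x̄)² = 149.7143
r_1 = 84.9592 / 149.7143 = 0.567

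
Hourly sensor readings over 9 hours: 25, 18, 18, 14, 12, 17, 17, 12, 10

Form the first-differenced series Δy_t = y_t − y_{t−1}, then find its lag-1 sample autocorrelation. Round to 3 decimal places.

First differences Δy: -7, 0, -4, -2, 5, 0, -5, -2
Mean of differences = -1.8750
Numerator Σ(Δy_t−Δȳ)(Δy_{t+1}−Δȳ) = -6.7656
Denominator Σ(Δy_t−Δȳ)² = 94.8750
r_1(Δy) = -6.7656 / 94.8750 = -0.071

-0.071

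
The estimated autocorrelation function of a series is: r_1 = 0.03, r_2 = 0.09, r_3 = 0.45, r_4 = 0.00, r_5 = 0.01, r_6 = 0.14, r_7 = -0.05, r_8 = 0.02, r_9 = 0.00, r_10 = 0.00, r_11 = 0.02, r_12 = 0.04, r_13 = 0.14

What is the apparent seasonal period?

3

The largest autocorrelation is r_3 = 0.45; the remaining lags stay at or below 0.14.
The dominant spike at lag 3 indicates a seasonal period of 3.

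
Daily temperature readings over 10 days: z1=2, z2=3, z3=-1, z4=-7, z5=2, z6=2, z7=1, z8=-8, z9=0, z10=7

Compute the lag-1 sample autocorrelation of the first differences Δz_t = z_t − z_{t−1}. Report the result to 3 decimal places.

-0.122

First differences Δz: 1, -4, -6, 9, 0, -1, -9, 8, 7
Mean of differences = 0.5556
Numerator Σ(Δz_t−Δz̄)(Δz_{t+1}−Δz̄) = -39.6420
Denominator Σ(Δz_t−Δz̄)² = 326.2222
r_1(Δz) = -39.6420 / 326.2222 = -0.122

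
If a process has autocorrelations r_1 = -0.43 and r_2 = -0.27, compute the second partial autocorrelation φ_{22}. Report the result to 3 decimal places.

φ_{22} = (r_2 − r_1²) / (1 − r_1²)
r_1² = (-0.43)² = 0.1849
Numerator = -0.27 − 0.1849 = -0.4549; denominator = 1 − 0.1849 = 0.8151
φ_{22} = -0.4549 / 0.8151 = -0.558

-0.558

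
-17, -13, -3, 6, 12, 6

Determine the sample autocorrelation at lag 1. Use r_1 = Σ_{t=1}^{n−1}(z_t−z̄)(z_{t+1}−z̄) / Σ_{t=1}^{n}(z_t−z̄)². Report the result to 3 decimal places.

0.578

Mean z̄ = (-17 − 13 − 3 + 6 + 12 + 6)/6 = -1.5000
Deviations from mean: -15.5000, -11.5000, -1.5000, 7.5000, 13.5000, 7.5000
Σ(z_t−z̄)(z_{t+1}−z̄) = (178.2500) + (17.2500) + (-11.2500) + (101.2500) + (101.2500) = 386.7500
Denominator Σ(z_t−z̄)² = 669.5000
r_1 = 386.7500 / 669.5000 = 0.578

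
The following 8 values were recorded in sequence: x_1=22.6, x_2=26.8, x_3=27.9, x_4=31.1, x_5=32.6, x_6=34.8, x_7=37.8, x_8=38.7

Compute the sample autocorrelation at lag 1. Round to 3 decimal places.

0.594

Mean x̄ = (22.6 + 26.8 + 27.9 + 31.1 + 32.6 + 34.8 + 37.8 + 38.7)/8 = 31.5375
Σ(x_t−x̄)(x_{t+1}−x̄) = (42.3414) + (17.2327) + (1.5914) + (-0.4648) + (3.4664) + (20.4314) + (44.8552) = 129.4536
Denominator Σ(x_t−x̄)² = 218.0388
r_1 = 129.4536 / 218.0388 = 0.594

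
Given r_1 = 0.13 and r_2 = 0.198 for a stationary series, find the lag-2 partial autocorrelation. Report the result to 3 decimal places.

φ_{22} = (r_2 − r_1²) / (1 − r_1²)
r_1² = (0.13)² = 0.0169
Numerator = 0.198 − 0.0169 = 0.1811; denominator = 1 − 0.0169 = 0.9831
φ_{22} = 0.1811 / 0.9831 = 0.184

0.184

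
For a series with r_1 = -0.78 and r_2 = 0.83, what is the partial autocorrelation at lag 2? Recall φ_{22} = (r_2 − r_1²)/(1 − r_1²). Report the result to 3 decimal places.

0.566

φ_{22} = (r_2 − r_1²) / (1 − r_1²)
r_1² = (-0.78)² = 0.6084
Numerator = 0.83 − 0.6084 = 0.2216; denominator = 1 − 0.6084 = 0.3916
φ_{22} = 0.2216 / 0.3916 = 0.566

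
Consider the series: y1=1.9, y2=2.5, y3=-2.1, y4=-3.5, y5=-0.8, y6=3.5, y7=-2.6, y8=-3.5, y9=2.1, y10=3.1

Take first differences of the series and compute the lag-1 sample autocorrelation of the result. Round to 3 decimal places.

-0.072

First differences Δy: 0.6, -4.6, -1.4, 2.7, 4.3, -6.1, -0.9, 5.6, 1.0
Mean of differences = 0.1333
Numerator Σ(Δy_t−Δȳ)(Δy_{t+1}−Δȳ) = -8.6344
Denominator Σ(Δy_t−Δȳ)² = 119.4800
r_1(Δy) = -8.6344 / 119.4800 = -0.072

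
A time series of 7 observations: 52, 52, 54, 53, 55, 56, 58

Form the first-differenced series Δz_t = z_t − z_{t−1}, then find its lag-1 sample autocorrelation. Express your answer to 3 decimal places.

First differences Δz: 0, 2, -1, 2, 1, 2
Mean of differences = 1.0000
Numerator Σ(Δz_t−Δz̄)(Δz_{t+1}−Δz̄) = -5.0000
Denominator Σ(Δz_t−Δz̄)² = 8.0000
r_1(Δz) = -5.0000 / 8.0000 = -0.625

-0.625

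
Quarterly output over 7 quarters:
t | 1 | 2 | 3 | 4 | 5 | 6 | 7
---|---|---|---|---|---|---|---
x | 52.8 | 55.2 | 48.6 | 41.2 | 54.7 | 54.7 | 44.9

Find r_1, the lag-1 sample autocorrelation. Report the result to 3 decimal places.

Mean x̄ = (52.8 + 55.2 + 48.6 + 41.2 + 54.7 + 54.7 + 44.9)/7 = 50.3000
Deviations from mean: 2.5000, 4.9000, -1.7000, -9.1000, 4.4000, 4.4000, -5.4000
Σ(x_t−x̄)(x_{t+1}−x̄) = (12.2500) + (-8.3300) + (15.4700) + (-40.0400) + (19.3600) + (-23.7600) = -25.0500
Denominator Σ(x_t−x̄)² = 183.8400
r_1 = -25.0500 / 183.8400 = -0.136

-0.136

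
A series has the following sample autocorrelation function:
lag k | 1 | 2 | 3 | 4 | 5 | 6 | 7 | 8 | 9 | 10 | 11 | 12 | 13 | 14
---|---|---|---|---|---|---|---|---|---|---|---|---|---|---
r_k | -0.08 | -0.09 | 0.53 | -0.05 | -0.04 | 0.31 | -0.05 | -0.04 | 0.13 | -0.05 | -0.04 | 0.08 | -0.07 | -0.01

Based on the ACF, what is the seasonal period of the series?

3

The largest autocorrelation is r_3 = 0.53, with a weaker echo at lag 6 (0.31); the remaining lags stay at or below 0.13.
The dominant spike at lag 3 indicates a seasonal period of 3.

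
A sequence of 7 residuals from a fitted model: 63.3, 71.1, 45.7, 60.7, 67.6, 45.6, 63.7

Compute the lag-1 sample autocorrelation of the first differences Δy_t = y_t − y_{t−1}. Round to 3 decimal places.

First differences Δy: 7.8, -25.4, 15.0, 6.9, -22.0, 18.1
Mean of differences = 0.0667
Numerator Σ(Δy_t−Δȳ)(Δy_{t+1}−Δȳ) = -1023.9244
Denominator Σ(Δy_t−Δȳ)² = 1790.1933
r_1(Δy) = -1023.9244 / 1790.1933 = -0.572

-0.572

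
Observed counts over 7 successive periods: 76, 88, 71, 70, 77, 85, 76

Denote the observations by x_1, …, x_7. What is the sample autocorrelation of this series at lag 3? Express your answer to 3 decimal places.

-0.115

Mean x̄ = (76 + 88 + 71 + 70 + 77 + 85 + 76)/7 = 77.5714
Deviations from mean: -1.5714, 10.4286, -6.5714, -7.5714, -0.5714, 7.4286, -1.5714
Σ(x_t−x̄)(x_{t+3}−x̄) = (11.8980) + (-5.9592) + (-48.8163) + (11.8980) = -30.9796
Denominator Σ(x_t−x̄)² = 269.7143
r_3 = -30.9796 / 269.7143 = -0.115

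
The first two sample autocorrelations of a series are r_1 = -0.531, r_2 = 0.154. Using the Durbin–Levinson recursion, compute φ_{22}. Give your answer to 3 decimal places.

-0.178

φ_{22} = (r_2 − r_1²) / (1 − r_1²)
r_1² = (-0.531)² = 0.281961
Numerator = 0.154 − 0.2820 = -0.1280; denominator = 1 − 0.2820 = 0.7180
φ_{22} = -0.1280 / 0.7180 = -0.178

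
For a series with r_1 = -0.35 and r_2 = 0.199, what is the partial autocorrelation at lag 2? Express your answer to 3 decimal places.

φ_{22} = (r_2 − r_1²) / (1 − r_1²)
r_1² = (-0.35)² = 0.1225
Numerator = 0.199 − 0.1225 = 0.0765; denominator = 1 − 0.1225 = 0.8775
φ_{22} = 0.0765 / 0.8775 = 0.087

0.087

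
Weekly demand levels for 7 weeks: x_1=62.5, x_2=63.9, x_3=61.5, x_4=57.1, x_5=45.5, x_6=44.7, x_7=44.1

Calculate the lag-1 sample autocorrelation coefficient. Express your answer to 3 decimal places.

Mean x̄ = (62.5 + 63.9 + 61.5 + 57.1 + 45.5 + 44.7 + 44.1)/7 = 54.1857
Deviations from mean: 8.3143, 9.7143, 7.3143, 2.9143, -8.6857, -9.4857, -10.0857
Σ(x_t−x̄)(x_{t+1}−x̄) = (80.7673) + (71.0531) + (21.3159) + (-25.3127) + (82.3902) + (95.6702) = 325.8841
Denominator Σ(x_t−x̄)² = 492.6286
r_1 = 325.8841 / 492.6286 = 0.662

0.662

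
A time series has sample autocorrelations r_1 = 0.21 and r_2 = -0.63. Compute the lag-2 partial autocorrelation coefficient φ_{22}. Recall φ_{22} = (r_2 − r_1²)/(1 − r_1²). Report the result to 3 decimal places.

-0.705

φ_{22} = (r_2 − r_1²) / (1 − r_1²)
r_1² = (0.21)² = 0.0441
Numerator = -0.63 − 0.0441 = -0.6741; denominator = 1 − 0.0441 = 0.9559
φ_{22} = -0.6741 / 0.9559 = -0.705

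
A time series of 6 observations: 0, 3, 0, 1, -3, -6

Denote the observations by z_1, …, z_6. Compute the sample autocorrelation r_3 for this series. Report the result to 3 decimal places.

Mean z̄ = (0 + 3 + 0 + 1 − 3 − 6)/6 = -0.8333
Σ(z_t−z̄)(z_{t+3}−z̄) = (1.5278) + (-8.3056) + (-4.3056) = -11.0833
Denominator Σ(z_t−z̄)² = 50.8333
r_3 = -11.0833 / 50.8333 = -0.218

-0.218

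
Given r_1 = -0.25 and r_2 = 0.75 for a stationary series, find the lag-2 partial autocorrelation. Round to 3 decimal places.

0.733

φ_{22} = (r_2 − r_1²) / (1 − r_1²)
r_1² = (-0.25)² = 0.0625
Numerator = 0.75 − 0.0625 = 0.6875; denominator = 1 − 0.0625 = 0.9375
φ_{22} = 0.6875 / 0.9375 = 0.733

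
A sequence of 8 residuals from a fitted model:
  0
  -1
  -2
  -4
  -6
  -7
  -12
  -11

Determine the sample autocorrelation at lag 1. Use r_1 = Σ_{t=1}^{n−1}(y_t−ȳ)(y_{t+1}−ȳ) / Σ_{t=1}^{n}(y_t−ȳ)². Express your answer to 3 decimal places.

0.651

Mean ȳ = (0 − 1 − 2 − 4 − 6 − 7 − 12 − 11)/8 = -5.3750
Numerator Σ_{t=1}^{7}(y_t−ȳ)(y_{t+1}−ȳ) = 91.1094
Denominator Σ(y_t−ȳ)² = 139.8750
r_1 = 91.1094 / 139.8750 = 0.651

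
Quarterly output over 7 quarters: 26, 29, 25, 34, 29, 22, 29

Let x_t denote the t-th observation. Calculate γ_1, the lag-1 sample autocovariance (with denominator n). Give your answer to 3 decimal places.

-4.195

Mean x̄ = (26 + 29 + 25 + 34 + 29 + 22 + 29)/7 = 27.7143
Σ_{t=1}^{6}(x_t−x̄)(x_{t+1}−x̄) = -29.3673
γ_1 = -29.3673 / 7 = -4.195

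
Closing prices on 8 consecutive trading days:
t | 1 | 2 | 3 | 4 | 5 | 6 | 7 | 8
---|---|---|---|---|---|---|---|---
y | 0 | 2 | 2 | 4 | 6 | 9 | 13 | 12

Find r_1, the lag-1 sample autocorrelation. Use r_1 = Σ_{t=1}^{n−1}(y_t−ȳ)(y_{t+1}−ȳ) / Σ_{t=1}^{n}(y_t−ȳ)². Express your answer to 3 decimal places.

Mean ȳ = (0 + 2 + 2 + 4 + 6 + 9 + 13 + 12)/8 = 6.0000
Deviations from mean: -6.0000, -4.0000, -4.0000, -2.0000, 0.0000, 3.0000, 7.0000, 6.0000
Σ(y_t−ȳ)(y_{t+1}−ȳ) = (24.0000) + (16.0000) + (8.0000) + (0.0000) + (0.0000) + (21.0000) + (42.0000) = 111.0000
Denominator Σ(y_t−ȳ)² = 166.0000
r_1 = 111.0000 / 166.0000 = 0.669

0.669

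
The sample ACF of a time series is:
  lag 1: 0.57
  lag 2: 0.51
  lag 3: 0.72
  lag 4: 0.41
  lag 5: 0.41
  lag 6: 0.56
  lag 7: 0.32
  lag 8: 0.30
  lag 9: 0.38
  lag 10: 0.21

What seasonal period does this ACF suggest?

3

The largest autocorrelation is r_3 = 0.72; the remaining lags stay at or below 0.57. The elevated value at lag 1 (0.57), dropping to 0.51 at lag 2, reflects decaying short-term dependence rather than seasonality.
The dominant spike at lag 3 indicates a seasonal period of 3.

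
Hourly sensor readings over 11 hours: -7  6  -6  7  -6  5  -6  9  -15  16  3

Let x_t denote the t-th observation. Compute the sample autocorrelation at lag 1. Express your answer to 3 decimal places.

-0.729

Mean x̄ = (-7 + 6 − 6 + 7 − 6 + 5 − 6 + 9 − 15 + 16 + 3)/11 = 0.5455
Numerator Σ_{t=1}^{10}(x_t−x̄)(x_{t+1}−x̄) = -608.7521
Denominator Σ(x_t−x̄)² = 834.7273
r_1 = -608.7521 / 834.7273 = -0.729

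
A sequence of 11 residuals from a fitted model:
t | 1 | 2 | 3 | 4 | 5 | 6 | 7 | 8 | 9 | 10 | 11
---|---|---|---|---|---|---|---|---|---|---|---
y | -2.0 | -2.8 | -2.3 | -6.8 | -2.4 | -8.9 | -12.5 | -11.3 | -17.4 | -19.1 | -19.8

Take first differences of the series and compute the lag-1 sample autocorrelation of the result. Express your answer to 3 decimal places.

First differences Δy: -0.8, 0.5, -4.5, 4.4, -6.5, -3.6, 1.2, -6.1, -1.7, -0.7
Mean of differences = -1.7800
Numerator Σ(Δy_t−Δȳ)(Δy_{t+1}−Δȳ) = -59.9124
Denominator Σ(Δy_t−Δȳ)² = 106.0560
r_1(Δy) = -59.9124 / 106.0560 = -0.565

-0.565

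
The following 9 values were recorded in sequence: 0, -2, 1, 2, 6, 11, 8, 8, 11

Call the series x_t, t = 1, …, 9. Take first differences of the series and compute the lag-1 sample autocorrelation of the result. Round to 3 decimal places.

First differences Δx: -2, 3, 1, 4, 5, -3, 0, 3
Mean of differences = 1.3750
Numerator Σ(Δx_t−Δx̄)(Δx_{t+1}−Δx̄) = -9.6406
Denominator Σ(Δx_t−Δx̄)² = 57.8750
r_1(Δx) = -9.6406 / 57.8750 = -0.167

-0.167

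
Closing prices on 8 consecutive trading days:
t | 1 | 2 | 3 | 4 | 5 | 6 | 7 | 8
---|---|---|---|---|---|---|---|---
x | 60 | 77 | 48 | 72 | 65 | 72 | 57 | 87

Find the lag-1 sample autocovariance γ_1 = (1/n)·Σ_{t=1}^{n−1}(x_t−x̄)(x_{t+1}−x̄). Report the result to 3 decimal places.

-77.789

Mean x̄ = (60 + 77 + 48 + 72 + 65 + 72 + 57 + 87)/8 = 67.2500
Deviations: -7.2500, 9.7500, -19.2500, 4.7500, -2.2500, 4.7500, -10.2500, 19.7500
Σ_{t=1}^{7}(x_t−x̄)(x_{t+1}−x̄) = -622.3125
γ_1 = -622.3125 / 8 = -77.789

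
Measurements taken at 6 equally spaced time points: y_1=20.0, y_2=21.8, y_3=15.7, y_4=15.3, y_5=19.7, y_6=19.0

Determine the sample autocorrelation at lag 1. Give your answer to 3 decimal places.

0.047

Mean ȳ = (20.0 + 21.8 + 15.7 + 15.3 + 19.7 + 19.0)/6 = 18.5833
Deviations from mean: 1.4167, 3.2167, -2.8833, -3.2833, 1.1167, 0.4167
Numerator Σ_{t=1}^{5}(y_t−ȳ)(y_{t+1}−ȳ) = 1.5481
Denominator Σ(y_t−ȳ)² = 32.8683
r_1 = 1.5481 / 32.8683 = 0.047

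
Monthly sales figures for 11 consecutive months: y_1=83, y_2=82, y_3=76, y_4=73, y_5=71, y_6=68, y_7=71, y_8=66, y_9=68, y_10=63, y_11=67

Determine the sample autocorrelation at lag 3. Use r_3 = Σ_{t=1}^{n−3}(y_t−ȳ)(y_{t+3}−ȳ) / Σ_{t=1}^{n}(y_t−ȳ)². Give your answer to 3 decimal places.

Mean ȳ = (83 + 82 + 76 + 73 + 71 + 68 + 71 + 66 + 68 + 63 + 67)/11 = 71.6364
Numerator Σ_{t=1}^{8}(y_t−ȳ)(y_{t+3}−ȳ) = 40.6033
Denominator Σ(y_t−ȳ)² = 412.5455
r_3 = 40.6033 / 412.5455 = 0.098

0.098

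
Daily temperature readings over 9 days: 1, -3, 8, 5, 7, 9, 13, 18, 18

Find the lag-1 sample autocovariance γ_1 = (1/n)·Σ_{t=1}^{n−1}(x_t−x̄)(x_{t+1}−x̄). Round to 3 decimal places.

Mean x̄ = (1 − 3 + 8 + 5 + 7 + 9 + 13 + 18 + 18)/9 = 8.4444
Σ_{t=1}^{8}(x_t−x̄)(x_{t+1}−x̄) = 233.3580
γ_1 = 233.3580 / 9 = 25.929

25.929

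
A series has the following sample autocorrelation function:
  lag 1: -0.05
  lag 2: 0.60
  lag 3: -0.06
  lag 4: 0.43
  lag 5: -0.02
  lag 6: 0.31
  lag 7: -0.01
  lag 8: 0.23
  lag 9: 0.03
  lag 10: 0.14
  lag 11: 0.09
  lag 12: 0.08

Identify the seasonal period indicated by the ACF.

The largest autocorrelation is r_2 = 0.60, with weaker echoes at lags 4 (0.43), 6 (0.31) and 8 (0.23); the remaining lags stay at or below 0.14.
The dominant spike at lag 2 indicates a seasonal period of 2.

2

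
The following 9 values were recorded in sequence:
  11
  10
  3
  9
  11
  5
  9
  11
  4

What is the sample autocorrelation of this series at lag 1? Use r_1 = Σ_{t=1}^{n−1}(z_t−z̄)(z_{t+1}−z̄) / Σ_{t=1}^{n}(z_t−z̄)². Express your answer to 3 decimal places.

-0.329

Mean z̄ = (11 + 10 + 3 + 9 + 11 + 5 + 9 + 11 + 4)/9 = 8.1111
Numerator Σ_{t=1}^{8}(z_t−z̄)(z_{t+1}−z̄) = -27.2346
Denominator Σ(z_t−z̄)² = 82.8889
r_1 = -27.2346 / 82.8889 = -0.329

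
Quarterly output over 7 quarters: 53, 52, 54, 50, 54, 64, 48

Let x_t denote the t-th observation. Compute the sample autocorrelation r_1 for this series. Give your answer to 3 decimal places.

Mean x̄ = (53 + 52 + 54 + 50 + 54 + 64 + 48)/7 = 53.5714
Deviations from mean: -0.5714, -1.5714, 0.4286, -3.5714, 0.4286, 10.4286, -5.5714
Σ(x_t−x̄)(x_{t+1}−x̄) = (0.8980) + (-0.6735) + (-1.5306) + (-1.5306) + (4.4694) + (-58.1020) = -56.4694
Denominator Σ(x_t−x̄)² = 155.7143
r_1 = -56.4694 / 155.7143 = -0.363

-0.363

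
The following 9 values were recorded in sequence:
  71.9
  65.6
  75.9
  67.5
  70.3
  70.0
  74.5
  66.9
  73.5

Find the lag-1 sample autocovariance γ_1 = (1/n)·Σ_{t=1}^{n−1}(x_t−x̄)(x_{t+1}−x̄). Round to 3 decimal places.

-8.395

Mean x̄ = (71.9 + 65.6 + 75.9 + 67.5 + 70.3 + 70.0 + 74.5 + 66.9 + 73.5)/9 = 70.6778
Σ_{t=1}^{8}(x_t−x̄)(x_{t+1}−x̄) = -75.5538
γ_1 = -75.5538 / 9 = -8.395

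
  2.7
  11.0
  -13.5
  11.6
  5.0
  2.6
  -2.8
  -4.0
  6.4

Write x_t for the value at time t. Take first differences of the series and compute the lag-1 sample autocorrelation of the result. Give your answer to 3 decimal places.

First differences Δx: 8.3, -24.5, 25.1, -6.6, -2.4, -5.4, -1.2, 10.4
Mean of differences = 0.4625
Numerator Σ(Δx_t−Δx̄)(Δx_{t+1}−Δx̄) = -954.4364
Denominator Σ(Δx_t−Δx̄)² = 1485.5188
r_1(Δx) = -954.4364 / 1485.5188 = -0.642

-0.642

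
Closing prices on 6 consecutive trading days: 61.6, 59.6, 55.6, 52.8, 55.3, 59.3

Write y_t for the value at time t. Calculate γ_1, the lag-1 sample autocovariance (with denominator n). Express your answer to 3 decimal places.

3.170

Mean ȳ = (61.6 + 59.6 + 55.6 + 52.8 + 55.3 + 59.3)/6 = 57.3667
Σ_{t=1}^{5}(y_t−ȳ)(y_{t+1}−ȳ) = 19.0189
γ_1 = 19.0189 / 6 = 3.170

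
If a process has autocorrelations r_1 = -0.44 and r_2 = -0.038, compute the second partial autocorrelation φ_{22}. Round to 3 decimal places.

-0.287

φ_{22} = (r_2 − r_1²) / (1 − r_1²)
r_1² = (-0.44)² = 0.1936
Numerator = -0.038 − 0.1936 = -0.2316; denominator = 1 − 0.1936 = 0.8064
φ_{22} = -0.2316 / 0.8064 = -0.287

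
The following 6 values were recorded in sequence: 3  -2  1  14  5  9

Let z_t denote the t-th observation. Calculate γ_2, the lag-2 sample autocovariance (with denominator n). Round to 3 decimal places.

Mean z̄ = (3 − 2 + 1 + 14 + 5 + 9)/6 = 5.0000
Deviations: -2.0000, -7.0000, -4.0000, 9.0000, 0.0000, 4.0000
Σ_{t=1}^{4}(z_t−z̄)(z_{t+2}−z̄) = -19.0000
γ_2 = -19.0000 / 6 = -3.167

-3.167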